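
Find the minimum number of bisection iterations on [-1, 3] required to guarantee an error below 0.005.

We need (b-a)/2^n ≤ 0.005
(3 - (-1))/2^n ≤ 0.005
4/2^n ≤ 0.005
2^n ≥ 800
n ≥ log₂(800) = 9.64
n ≥ 10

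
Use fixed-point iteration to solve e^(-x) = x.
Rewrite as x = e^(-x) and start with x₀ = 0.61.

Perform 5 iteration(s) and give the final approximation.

Equation: e^(-x) = x
Fixed-point form: x = e^(-x)
x₀ = 0.61

x_1 = g(0.610000) = 0.543351
x_2 = g(0.543351) = 0.580799
x_3 = g(0.580799) = 0.559451
x_4 = g(0.559451) = 0.571523
x_5 = g(0.571523) = 0.564665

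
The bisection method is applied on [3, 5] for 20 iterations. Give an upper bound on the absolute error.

Bisection error bound: |error| ≤ (b-a)/2^n
|error| ≤ (5 - 3)/2^20 = 2/2^20
|error| ≤ 0.0000019073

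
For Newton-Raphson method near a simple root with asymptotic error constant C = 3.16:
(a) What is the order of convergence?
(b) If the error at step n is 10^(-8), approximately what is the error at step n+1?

(a) Newton-Raphson has quadratic (order 2) convergence near simple roots.
    This means |e_{n+1}| ≈ C|e_n|².

(b) With |e_n| = 10^(-8) and C = 3.16:
    |e_{n+1}| ≈ 3.16 × (10^(-8))² = 3.16 × 10^(-16)

(a) 2 (quadratic); (b) |e_{n+1}| ≈ 3.160e-16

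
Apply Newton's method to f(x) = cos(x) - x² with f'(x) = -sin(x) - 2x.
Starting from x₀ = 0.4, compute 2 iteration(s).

f(x) = cos(x) - x²
f'(x) = -sin(x) - 2x
x₀ = 0.4

Newton-Raphson formula: x_{n+1} = x_n - f(x_n)/f'(x_n)

Iteration 1:
  f(0.400000) = 0.761061
  f'(0.400000) = -1.189418
  x_1 = 0.400000 - 0.761061/(-1.189418) = 1.039860
Iteration 2:
  f(1.039860) = -0.574967
  f'(1.039860) = -2.942053
  x_2 = 1.039860 - (-0.574967)/(-2.942053) = 0.844429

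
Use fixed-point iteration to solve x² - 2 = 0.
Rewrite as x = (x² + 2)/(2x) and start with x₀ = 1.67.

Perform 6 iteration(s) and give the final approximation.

Equation: x² - 2 = 0
Fixed-point form: x = (x² + 2)/(2x)
x₀ = 1.67

x_1 = g(1.670000) = 1.433802
x_2 = g(1.433802) = 1.414347
x_3 = g(1.414347) = 1.414214
x_4 = g(1.414214) = 1.414214
x_5 = g(1.414214) = 1.414214
x_6 = g(1.414214) = 1.414214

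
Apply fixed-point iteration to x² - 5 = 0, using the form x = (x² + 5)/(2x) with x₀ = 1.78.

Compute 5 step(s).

Equation: x² - 5 = 0
Fixed-point form: x = (x² + 5)/(2x)
x₀ = 1.78

x_1 = g(1.780000) = 2.294494
x_2 = g(2.294494) = 2.236812
x_3 = g(2.236812) = 2.236068
x_4 = g(2.236068) = 2.236068
x_5 = g(2.236068) = 2.236068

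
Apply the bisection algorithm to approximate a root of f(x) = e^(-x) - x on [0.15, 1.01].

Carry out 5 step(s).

f(x) = e^(-x) - x
Initial interval: [0.15, 1.01]

Iteration 1:
  c_1 = (0.150000 + 1.010000)/2 = 0.580000
  f(c_1) = f(0.580000) = -0.020102
  f(a) × f(c) < 0, new interval: [0.150000, 0.580000]
Iteration 2:
  c_2 = (0.150000 + 0.580000)/2 = 0.365000
  f(c_2) = f(0.365000) = 0.329197
  f(a) × f(c) ≥ 0, new interval: [0.365000, 0.580000]
Iteration 3:
  c_3 = (0.365000 + 0.580000)/2 = 0.472500
  f(c_3) = f(0.472500) = 0.150942
  f(a) × f(c) ≥ 0, new interval: [0.472500, 0.580000]
Iteration 4:
  c_4 = (0.472500 + 0.580000)/2 = 0.526250
  f(c_4) = f(0.526250) = 0.064566
  f(a) × f(c) ≥ 0, new interval: [0.526250, 0.580000]
Iteration 5:
  c_5 = (0.526250 + 0.580000)/2 = 0.553125
  f(c_5) = f(0.553125) = 0.022025
  f(a) × f(c) ≥ 0, new interval: [0.553125, 0.580000]

After 5 iteration(s), the approximation is c_5 = 0.553125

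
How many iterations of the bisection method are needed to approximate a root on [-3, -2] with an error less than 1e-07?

We need (b-a)/2^n ≤ 1e-07
(-2 - (-3))/2^n ≤ 1e-07
1/2^n ≤ 1e-07
2^n ≥ 10000000
n ≥ log₂(10000000) = 23.25
n ≥ 24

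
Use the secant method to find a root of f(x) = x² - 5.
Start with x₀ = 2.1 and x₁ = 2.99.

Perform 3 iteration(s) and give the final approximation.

f(x) = x² - 5
x₀ = 2.1, x₁ = 2.99

Secant formula: x_{n+1} = x_n - f(x_n)(x_n - x_{n-1})/(f(x_n) - f(x_{n-1}))

Iteration 1:
  f(2.100000) = -0.590000
  f(2.990000) = 3.940100
  x_2 = 2.990000 - 3.940100×(2.990000 - 2.100000)/(3.940100 - (-0.590000))
       = 2.215914
Iteration 2:
  f(2.990000) = 3.940100
  f(2.215914) = -0.089727
  x_3 = 2.215914 - (-0.089727)×(2.215914 - 2.990000)/(-0.089727 - 3.940100)
       = 2.233149
Iteration 3:
  f(2.215914) = -0.089727
  f(2.233149) = -0.013045
  x_4 = 2.233149 - (-0.013045)×(2.233149 - 2.215914)/(-0.013045 - (-0.089727))
       = 2.236081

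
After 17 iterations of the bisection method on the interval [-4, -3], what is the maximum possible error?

Bisection error bound: |error| ≤ (b-a)/2^n
|error| ≤ (-3 - (-4))/2^17 = 1/2^17
|error| ≤ 0.0000076294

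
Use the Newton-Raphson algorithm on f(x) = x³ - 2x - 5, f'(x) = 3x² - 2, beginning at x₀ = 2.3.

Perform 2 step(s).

f(x) = x³ - 2x - 5
f'(x) = 3x² - 2
x₀ = 2.3

Newton-Raphson formula: x_{n+1} = x_n - f(x_n)/f'(x_n)

Iteration 1:
  f(2.300000) = 2.567000
  f'(2.300000) = 13.870000
  x_1 = 2.300000 - 2.567000/13.870000 = 2.114924
Iteration 2:
  f(2.114924) = 0.230006
  f'(2.114924) = 11.418714
  x_2 = 2.114924 - 0.230006/11.418714 = 2.094781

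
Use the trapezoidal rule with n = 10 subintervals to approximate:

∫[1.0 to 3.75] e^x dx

f(x) = e^x
a = 1.0, b = 3.75, n = 10
h = (b - a)/n = 0.275000

Trapezoidal rule: (h/2)[f(x₀) + 2f(x₁) + 2f(x₂) + ... + f(xₙ)]

x_0 = 1.0000, f(x_0) = 2.718282, coefficient = 1
x_1 = 1.2750, f(x_1) = 3.578701, coefficient = 2
x_2 = 1.5500, f(x_2) = 4.711470, coefficient = 2
x_3 = 1.8250, f(x_3) = 6.202795, coefficient = 2
x_4 = 2.1000, f(x_4) = 8.166170, coefficient = 2
x_5 = 2.3750, f(x_5) = 10.751013, coefficient = 2
x_6 = 2.6500, f(x_6) = 14.154039, coefficient = 2
x_7 = 2.9250, f(x_7) = 18.634226, coefficient = 2
x_8 = 3.2000, f(x_8) = 24.532530, coefficient = 2
x_9 = 3.4750, f(x_9) = 32.297829, coefficient = 2
x_10 = 3.7500, f(x_10) = 42.521082, coefficient = 1

I ≈ (0.275000/2) × 291.296910 = 40.053325
Exact value: 39.802800
Error: 0.250525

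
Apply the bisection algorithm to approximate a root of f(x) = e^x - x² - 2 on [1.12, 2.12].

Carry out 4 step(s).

f(x) = e^x - x² - 2
Initial interval: [1.12, 2.12]

Iteration 1:
  c_1 = (1.120000 + 2.120000)/2 = 1.620000
  f(c_1) = f(1.620000) = 0.428690
  f(a) × f(c) < 0, new interval: [1.120000, 1.620000]
Iteration 2:
  c_2 = (1.120000 + 1.620000)/2 = 1.370000
  f(c_2) = f(1.370000) = 0.058451
  f(a) × f(c) < 0, new interval: [1.120000, 1.370000]
Iteration 3:
  c_3 = (1.120000 + 1.370000)/2 = 1.245000
  f(c_3) = f(1.245000) = -0.077090
  f(a) × f(c) ≥ 0, new interval: [1.245000, 1.370000]
Iteration 4:
  c_4 = (1.245000 + 1.370000)/2 = 1.307500
  f(c_4) = f(1.307500) = -0.012636
  f(a) × f(c) ≥ 0, new interval: [1.307500, 1.370000]

After 4 iteration(s), the approximation is c_4 = 1.307500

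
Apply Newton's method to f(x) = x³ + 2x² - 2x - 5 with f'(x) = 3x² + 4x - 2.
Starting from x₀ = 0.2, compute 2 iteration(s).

f(x) = x³ + 2x² - 2x - 5
f'(x) = 3x² + 4x - 2
x₀ = 0.2

Newton-Raphson formula: x_{n+1} = x_n - f(x_n)/f'(x_n)

Iteration 1:
  f(0.200000) = -5.312000
  f'(0.200000) = -1.080000
  x_1 = 0.200000 - (-5.312000)/(-1.080000) = -4.718519
Iteration 2:
  f(-4.718519) = -56.089193
  f'(-4.718519) = 45.919177
  x_2 = -4.718519 - (-56.089193)/45.919177 = -3.497042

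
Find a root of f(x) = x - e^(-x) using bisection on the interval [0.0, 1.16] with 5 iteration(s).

f(x) = x - e^(-x)
Initial interval: [0.0, 1.16]

Iteration 1:
  c_1 = (0.000000 + 1.160000)/2 = 0.580000
  f(c_1) = f(0.580000) = 0.020102
  f(a) × f(c) < 0, new interval: [0.000000, 0.580000]
Iteration 2:
  c_2 = (0.000000 + 0.580000)/2 = 0.290000
  f(c_2) = f(0.290000) = -0.458264
  f(a) × f(c) ≥ 0, new interval: [0.290000, 0.580000]
Iteration 3:
  c_3 = (0.290000 + 0.580000)/2 = 0.435000
  f(c_3) = f(0.435000) = -0.212265
  f(a) × f(c) ≥ 0, new interval: [0.435000, 0.580000]
Iteration 4:
  c_4 = (0.435000 + 0.580000)/2 = 0.507500
  f(c_4) = f(0.507500) = -0.094499
  f(a) × f(c) ≥ 0, new interval: [0.507500, 0.580000]
Iteration 5:
  c_5 = (0.507500 + 0.580000)/2 = 0.543750
  f(c_5) = f(0.543750) = -0.036817
  f(a) × f(c) ≥ 0, new interval: [0.543750, 0.580000]

After 5 iteration(s), the approximation is c_5 = 0.543750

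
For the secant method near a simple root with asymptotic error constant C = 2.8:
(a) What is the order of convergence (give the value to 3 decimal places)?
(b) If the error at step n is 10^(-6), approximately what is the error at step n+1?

(a) Secant method has superlinear convergence with order φ = (1+√5)/2 ≈ 1.618.
    This means |e_{n+1}| ≈ C|e_n|^1.618.

(b) With |e_n| = 10^(-6) and C = 2.8:
    |e_{n+1}| ≈ 2.8 × (10^(-6))^1.618 = 2.8 × 10^(-9.71)

(a) ≈ 1.618 (golden ratio); (b) |e_{n+1}| ≈ 5.482e-10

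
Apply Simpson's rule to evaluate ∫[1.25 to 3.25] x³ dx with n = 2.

f(x) = x³
a = 1.25, b = 3.25, n = 2
h = (b - a)/n = 1.000000

Simpson's rule: (h/3)[f(x₀) + 4f(x₁) + 2f(x₂) + ... + f(xₙ)]

x_0 = 1.2500, f(x_0) = 1.953125, coefficient = 1
x_1 = 2.2500, f(x_1) = 11.390625, coefficient = 4
x_2 = 3.2500, f(x_2) = 34.328125, coefficient = 1

I ≈ (1.000000/3) × 81.843750 = 27.281250
Exact value: 27.281250
Error: 0.000000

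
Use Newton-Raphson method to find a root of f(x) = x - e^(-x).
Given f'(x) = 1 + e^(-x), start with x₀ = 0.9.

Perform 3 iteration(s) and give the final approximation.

f(x) = x - e^(-x)
f'(x) = 1 + e^(-x)
x₀ = 0.9

Newton-Raphson formula: x_{n+1} = x_n - f(x_n)/f'(x_n)

Iteration 1:
  f(0.900000) = 0.493430
  f'(0.900000) = 1.406570
  x_1 = 0.900000 - 0.493430/1.406570 = 0.549196
Iteration 2:
  f(0.549196) = -0.028218
  f'(0.549196) = 1.577414
  x_2 = 0.549196 - (-0.028218)/1.577414 = 0.567085
Iteration 3:
  f(0.567085) = -0.000092
  f'(0.567085) = 1.567177
  x_3 = 0.567085 - (-0.000092)/1.567177 = 0.567143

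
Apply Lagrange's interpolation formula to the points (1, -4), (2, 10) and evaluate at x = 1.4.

Lagrange interpolation formula:
P(x) = Σ yᵢ × Lᵢ(x)
where Lᵢ(x) = Π_{j≠i} (x - xⱼ)/(xᵢ - xⱼ)

L_0(1.4) = (1.4 - 2)/(1 - 2) = 0.600000
L_1(1.4) = (1.4 - 1)/(2 - 1) = 0.400000

P(1.4) = (-4)×L_0(1.4) + 10×L_1(1.4)
P(1.4) = 1.600000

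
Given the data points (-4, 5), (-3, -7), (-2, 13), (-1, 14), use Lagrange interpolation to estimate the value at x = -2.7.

Lagrange interpolation formula:
P(x) = Σ yᵢ × Lᵢ(x)
where Lᵢ(x) = Π_{j≠i} (x - xⱼ)/(xᵢ - xⱼ)

L_0(-2.7) = (-2.7 - (-3))/(-4 - (-3)) × (-2.7 - (-2))/(-4 - (-2)) × (-2.7 - (-1))/(-4 - (-1)) = -0.059500
L_1(-2.7) = (-2.7 - (-4))/(-3 - (-4)) × (-2.7 - (-2))/(-3 - (-2)) × (-2.7 - (-1))/(-3 - (-1)) = 0.773500
L_2(-2.7) = (-2.7 - (-4))/(-2 - (-4)) × (-2.7 - (-3))/(-2 - (-3)) × (-2.7 - (-1))/(-2 - (-1)) = 0.331500
L_3(-2.7) = (-2.7 - (-4))/(-1 - (-4)) × (-2.7 - (-3))/(-1 - (-3)) × (-2.7 - (-2))/(-1 - (-2)) = -0.045500

P(-2.7) = 5×L_0(-2.7) + (-7)×L_1(-2.7) + 13×L_2(-2.7) + 14×L_3(-2.7)
P(-2.7) = -2.039500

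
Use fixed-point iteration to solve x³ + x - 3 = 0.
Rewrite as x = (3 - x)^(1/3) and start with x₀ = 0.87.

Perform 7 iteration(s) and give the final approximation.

Equation: x³ + x - 3 = 0
Fixed-point form: x = (3 - x)^(1/3)
x₀ = 0.87

x_1 = g(0.870000) = 1.286648
x_2 = g(1.286648) = 1.196600
x_3 = g(1.196600) = 1.217206
x_4 = g(1.217206) = 1.212552
x_5 = g(1.212552) = 1.213606
x_6 = g(1.213606) = 1.213368
x_7 = g(1.213368) = 1.213422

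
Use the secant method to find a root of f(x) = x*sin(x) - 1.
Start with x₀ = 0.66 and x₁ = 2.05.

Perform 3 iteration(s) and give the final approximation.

f(x) = x*sin(x) - 1
x₀ = 0.66, x₁ = 2.05

Secant formula: x_{n+1} = x_n - f(x_n)(x_n - x_{n-1})/(f(x_n) - f(x_{n-1}))

Iteration 1:
  f(0.660000) = -0.595343
  f(2.050000) = 0.819093
  x_2 = 2.050000 - 0.819093×(2.050000 - 0.660000)/(0.819093 - (-0.595343))
       = 1.245058
Iteration 2:
  f(2.050000) = 0.819093
  f(1.245058) = 0.179586
  x_3 = 1.245058 - 0.179586×(1.245058 - 2.050000)/(0.179586 - 0.819093)
       = 1.019014
Iteration 3:
  f(1.245058) = 0.179586
  f(1.019014) = -0.132216
  x_4 = 1.019014 - (-0.132216)×(1.019014 - 1.245058)/(-0.132216 - 0.179586)
       = 1.114865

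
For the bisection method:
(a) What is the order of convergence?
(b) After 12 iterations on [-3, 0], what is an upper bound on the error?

(a) Bisection has linear (order 1) convergence; the error is halved each step.

(b) Error bound = (b-a)/2^n = (0 - (-3))/2^{12}
    = 3/2^{12}

(a) 1 (linear); (b) error ≤ 7.32e-04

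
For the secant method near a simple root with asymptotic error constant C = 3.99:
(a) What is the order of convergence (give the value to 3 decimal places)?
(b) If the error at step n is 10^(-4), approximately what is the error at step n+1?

(a) Secant method has superlinear convergence with order φ = (1+√5)/2 ≈ 1.618.
    This means |e_{n+1}| ≈ C|e_n|^1.618.

(b) With |e_n| = 10^(-4) and C = 3.99:
    |e_{n+1}| ≈ 3.99 × (10^(-4))^1.618 = 3.99 × 10^(-6.47)

(a) ≈ 1.618 (golden ratio); (b) |e_{n+1}| ≈ 1.345e-06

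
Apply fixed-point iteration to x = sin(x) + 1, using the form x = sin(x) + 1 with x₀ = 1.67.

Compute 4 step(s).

Equation: x = sin(x) + 1
Fixed-point form: x = sin(x) + 1
x₀ = 1.67

x_1 = g(1.670000) = 1.995083
x_2 = g(1.995083) = 1.911332
x_3 = g(1.911332) = 1.942576
x_4 = g(1.942576) = 1.931682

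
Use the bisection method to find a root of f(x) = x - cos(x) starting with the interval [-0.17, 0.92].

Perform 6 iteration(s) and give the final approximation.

f(x) = x - cos(x)
Initial interval: [-0.17, 0.92]

Iteration 1:
  c_1 = (-0.170000 + 0.920000)/2 = 0.375000
  f(c_1) = f(0.375000) = -0.555508
  f(a) × f(c) ≥ 0, new interval: [0.375000, 0.920000]
Iteration 2:
  c_2 = (0.375000 + 0.920000)/2 = 0.647500
  f(c_2) = f(0.647500) = -0.150094
  f(a) × f(c) ≥ 0, new interval: [0.647500, 0.920000]
Iteration 3:
  c_3 = (0.647500 + 0.920000)/2 = 0.783750
  f(c_3) = f(0.783750) = 0.075479
  f(a) × f(c) < 0, new interval: [0.647500, 0.783750]
Iteration 4:
  c_4 = (0.647500 + 0.783750)/2 = 0.715625
  f(c_4) = f(0.715625) = -0.039058
  f(a) × f(c) ≥ 0, new interval: [0.715625, 0.783750]
Iteration 5:
  c_5 = (0.715625 + 0.783750)/2 = 0.749687
  f(c_5) = f(0.749687) = 0.017786
  f(a) × f(c) < 0, new interval: [0.715625, 0.749687]
Iteration 6:
  c_6 = (0.715625 + 0.749687)/2 = 0.732656
  f(c_6) = f(0.732656) = -0.010744
  f(a) × f(c) ≥ 0, new interval: [0.732656, 0.749687]

After 6 iteration(s), the approximation is c_6 = 0.732656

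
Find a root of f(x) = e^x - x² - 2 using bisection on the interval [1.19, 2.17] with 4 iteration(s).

f(x) = e^x - x² - 2
Initial interval: [1.19, 2.17]

Iteration 1:
  c_1 = (1.190000 + 2.170000)/2 = 1.680000
  f(c_1) = f(1.680000) = 0.543156
  f(a) × f(c) < 0, new interval: [1.190000, 1.680000]
Iteration 2:
  c_2 = (1.190000 + 1.680000)/2 = 1.435000
  f(c_2) = f(1.435000) = 0.140420
  f(a) × f(c) < 0, new interval: [1.190000, 1.435000]
Iteration 3:
  c_3 = (1.190000 + 1.435000)/2 = 1.312500
  f(c_3) = f(1.312500) = -0.007206
  f(a) × f(c) ≥ 0, new interval: [1.312500, 1.435000]
Iteration 4:
  c_4 = (1.312500 + 1.435000)/2 = 1.373750
  f(c_4) = f(1.373750) = 0.062947
  f(a) × f(c) < 0, new interval: [1.312500, 1.373750]

After 4 iteration(s), the approximation is c_4 = 1.373750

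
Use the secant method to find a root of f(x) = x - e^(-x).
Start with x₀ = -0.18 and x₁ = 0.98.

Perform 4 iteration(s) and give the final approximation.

f(x) = x - e^(-x)
x₀ = -0.18, x₁ = 0.98

Secant formula: x_{n+1} = x_n - f(x_n)(x_n - x_{n-1})/(f(x_n) - f(x_{n-1}))

Iteration 1:
  f(-0.180000) = -1.377217
  f(0.980000) = 0.604689
  x_2 = 0.980000 - 0.604689×(0.980000 - (-0.180000))/(0.604689 - (-1.377217))
       = 0.626079
Iteration 2:
  f(0.980000) = 0.604689
  f(0.626079) = 0.091394
  x_3 = 0.626079 - 0.091394×(0.626079 - 0.980000)/(0.091394 - 0.604689)
       = 0.563061
Iteration 3:
  f(0.626079) = 0.091394
  f(0.563061) = -0.006402
  x_4 = 0.563061 - (-0.006402)×(0.563061 - 0.626079)/(-0.006402 - 0.091394)
       = 0.567186
Iteration 4:
  f(0.563061) = -0.006402
  f(0.567186) = 0.000068
  x_5 = 0.567186 - 0.000068×(0.567186 - 0.563061)/(0.000068 - (-0.006402))
       = 0.567143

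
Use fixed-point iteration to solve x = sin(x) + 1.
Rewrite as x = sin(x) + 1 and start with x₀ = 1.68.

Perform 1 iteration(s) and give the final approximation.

Equation: x = sin(x) + 1
Fixed-point form: x = sin(x) + 1
x₀ = 1.68

x_1 = g(1.680000) = 1.994043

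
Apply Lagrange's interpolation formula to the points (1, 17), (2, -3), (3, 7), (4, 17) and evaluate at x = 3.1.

Lagrange interpolation formula:
P(x) = Σ yᵢ × Lᵢ(x)
where Lᵢ(x) = Π_{j≠i} (x - xⱼ)/(xᵢ - xⱼ)

L_0(3.1) = (3.1 - 2)/(1 - 2) × (3.1 - 3)/(1 - 3) × (3.1 - 4)/(1 - 4) = 0.016500
L_1(3.1) = (3.1 - 1)/(2 - 1) × (3.1 - 3)/(2 - 3) × (3.1 - 4)/(2 - 4) = -0.094500
L_2(3.1) = (3.1 - 1)/(3 - 1) × (3.1 - 2)/(3 - 2) × (3.1 - 4)/(3 - 4) = 1.039500
L_3(3.1) = (3.1 - 1)/(4 - 1) × (3.1 - 2)/(4 - 2) × (3.1 - 3)/(4 - 3) = 0.038500

P(3.1) = 17×L_0(3.1) + (-3)×L_1(3.1) + 7×L_2(3.1) + 17×L_3(3.1)
P(3.1) = 8.495000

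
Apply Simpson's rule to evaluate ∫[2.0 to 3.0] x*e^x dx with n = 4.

f(x) = x*e^x
a = 2.0, b = 3.0, n = 4
h = (b - a)/n = 0.250000

Simpson's rule: (h/3)[f(x₀) + 4f(x₁) + 2f(x₂) + ... + f(xₙ)]

x_0 = 2.0000, f(x_0) = 14.778112, coefficient = 1
x_1 = 2.2500, f(x_1) = 21.347406, coefficient = 4
x_2 = 2.5000, f(x_2) = 30.456235, coefficient = 2
x_3 = 2.7500, f(x_3) = 43.017238, coefficient = 4
x_4 = 3.0000, f(x_4) = 60.256611, coefficient = 1

I ≈ (0.250000/3) × 393.405766 = 32.783814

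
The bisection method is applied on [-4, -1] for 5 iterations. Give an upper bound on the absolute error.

Bisection error bound: |error| ≤ (b-a)/2^n
|error| ≤ (-1 - (-4))/2^5 = 3/2^5
|error| ≤ 0.0937500000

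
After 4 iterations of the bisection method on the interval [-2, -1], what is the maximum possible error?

Bisection error bound: |error| ≤ (b-a)/2^n
|error| ≤ (-1 - (-2))/2^4 = 1/2^4
|error| ≤ 0.0625000000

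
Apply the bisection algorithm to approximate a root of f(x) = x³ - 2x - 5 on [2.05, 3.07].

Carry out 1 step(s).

f(x) = x³ - 2x - 5
Initial interval: [2.05, 3.07]

Iteration 1:
  c_1 = (2.050000 + 3.070000)/2 = 2.560000
  f(c_1) = f(2.560000) = 6.657216
  f(a) × f(c) < 0, new interval: [2.050000, 2.560000]

After 1 iteration(s), the approximation is c_1 = 2.560000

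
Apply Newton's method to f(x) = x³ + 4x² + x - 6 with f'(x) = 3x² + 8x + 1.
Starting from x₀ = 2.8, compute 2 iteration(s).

f(x) = x³ + 4x² + x - 6
f'(x) = 3x² + 8x + 1
x₀ = 2.8

Newton-Raphson formula: x_{n+1} = x_n - f(x_n)/f'(x_n)

Iteration 1:
  f(2.800000) = 50.112000
  f'(2.800000) = 46.920000
  x_1 = 2.800000 - 50.112000/46.920000 = 1.731969
Iteration 2:
  f(1.731969) = 12.926259
  f'(1.731969) = 23.854908
  x_2 = 1.731969 - 12.926259/23.854908 = 1.190099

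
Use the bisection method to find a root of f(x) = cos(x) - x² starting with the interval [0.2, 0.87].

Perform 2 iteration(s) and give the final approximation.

f(x) = cos(x) - x²
Initial interval: [0.2, 0.87]

Iteration 1:
  c_1 = (0.200000 + 0.870000)/2 = 0.535000
  f(c_1) = f(0.535000) = 0.574044
  f(a) × f(c) ≥ 0, new interval: [0.535000, 0.870000]
Iteration 2:
  c_2 = (0.535000 + 0.870000)/2 = 0.702500
  f(c_2) = f(0.702500) = 0.269723
  f(a) × f(c) ≥ 0, new interval: [0.702500, 0.870000]

After 2 iteration(s), the approximation is c_2 = 0.702500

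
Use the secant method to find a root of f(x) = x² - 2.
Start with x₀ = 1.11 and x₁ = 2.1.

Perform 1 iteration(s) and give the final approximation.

f(x) = x² - 2
x₀ = 1.11, x₁ = 2.1

Secant formula: x_{n+1} = x_n - f(x_n)(x_n - x_{n-1})/(f(x_n) - f(x_{n-1}))

Iteration 1:
  f(1.110000) = -0.767900
  f(2.100000) = 2.410000
  x_2 = 2.100000 - 2.410000×(2.100000 - 1.110000)/(2.410000 - (-0.767900))
       = 1.349221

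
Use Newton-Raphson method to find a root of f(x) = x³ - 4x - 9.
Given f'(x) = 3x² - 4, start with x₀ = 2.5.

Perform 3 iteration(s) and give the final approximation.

f(x) = x³ - 4x - 9
f'(x) = 3x² - 4
x₀ = 2.5

Newton-Raphson formula: x_{n+1} = x_n - f(x_n)/f'(x_n)

Iteration 1:
  f(2.500000) = -3.375000
  f'(2.500000) = 14.750000
  x_1 = 2.500000 - (-3.375000)/14.750000 = 2.728814
Iteration 2:
  f(2.728814) = 0.404647
  f'(2.728814) = 18.339270
  x_2 = 2.728814 - 0.404647/18.339270 = 2.706749
Iteration 3:
  f(2.706749) = 0.003975
  f'(2.706749) = 17.979471
  x_3 = 2.706749 - 0.003975/17.979471 = 2.706528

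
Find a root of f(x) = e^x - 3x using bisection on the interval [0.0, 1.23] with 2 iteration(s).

f(x) = e^x - 3x
Initial interval: [0.0, 1.23]

Iteration 1:
  c_1 = (0.000000 + 1.230000)/2 = 0.615000
  f(c_1) = f(0.615000) = 0.004657
  f(a) × f(c) ≥ 0, new interval: [0.615000, 1.230000]
Iteration 2:
  c_2 = (0.615000 + 1.230000)/2 = 0.922500
  f(c_2) = f(0.922500) = -0.251929
  f(a) × f(c) < 0, new interval: [0.615000, 0.922500]

After 2 iteration(s), the approximation is c_2 = 0.922500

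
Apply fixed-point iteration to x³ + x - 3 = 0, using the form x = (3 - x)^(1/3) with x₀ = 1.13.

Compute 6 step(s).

Equation: x³ + x - 3 = 0
Fixed-point form: x = (3 - x)^(1/3)
x₀ = 1.13

x_1 = g(1.130000) = 1.232009
x_2 = g(1.232009) = 1.209187
x_3 = g(1.209187) = 1.214367
x_4 = g(1.214367) = 1.213195
x_5 = g(1.213195) = 1.213461
x_6 = g(1.213461) = 1.213401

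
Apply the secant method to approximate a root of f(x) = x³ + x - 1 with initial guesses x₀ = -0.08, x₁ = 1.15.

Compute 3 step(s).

f(x) = x³ + x - 1
x₀ = -0.08, x₁ = 1.15

Secant formula: x_{n+1} = x_n - f(x_n)(x_n - x_{n-1})/(f(x_n) - f(x_{n-1}))

Iteration 1:
  f(-0.080000) = -1.080512
  f(1.150000) = 1.670875
  x_2 = 1.150000 - 1.670875×(1.150000 - (-0.080000))/(1.670875 - (-1.080512))
       = 0.403040
Iteration 2:
  f(1.150000) = 1.670875
  f(0.403040) = -0.531490
  x_3 = 0.403040 - (-0.531490)×(0.403040 - 1.150000)/(-0.531490 - 1.670875)
       = 0.583301
Iteration 3:
  f(0.403040) = -0.531490
  f(0.583301) = -0.218236
  x_4 = 0.583301 - (-0.218236)×(0.583301 - 0.403040)/(-0.218236 - (-0.531490))
       = 0.708885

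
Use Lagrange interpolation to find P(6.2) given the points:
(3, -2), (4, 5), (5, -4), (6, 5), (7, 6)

Lagrange interpolation formula:
P(x) = Σ yᵢ × Lᵢ(x)
where Lᵢ(x) = Π_{j≠i} (x - xⱼ)/(xᵢ - xⱼ)

L_0(6.2) = (6.2 - 4)/(3 - 4) × (6.2 - 5)/(3 - 5) × (6.2 - 6)/(3 - 6) × (6.2 - 7)/(3 - 7) = -0.017600
L_1(6.2) = (6.2 - 3)/(4 - 3) × (6.2 - 5)/(4 - 5) × (6.2 - 6)/(4 - 6) × (6.2 - 7)/(4 - 7) = 0.102400
L_2(6.2) = (6.2 - 3)/(5 - 3) × (6.2 - 4)/(5 - 4) × (6.2 - 6)/(5 - 6) × (6.2 - 7)/(5 - 7) = -0.281600
L_3(6.2) = (6.2 - 3)/(6 - 3) × (6.2 - 4)/(6 - 4) × (6.2 - 5)/(6 - 5) × (6.2 - 7)/(6 - 7) = 1.126400
L_4(6.2) = (6.2 - 3)/(7 - 3) × (6.2 - 4)/(7 - 4) × (6.2 - 5)/(7 - 5) × (6.2 - 6)/(7 - 6) = 0.070400

P(6.2) = (-2)×L_0(6.2) + 5×L_1(6.2) + (-4)×L_2(6.2) + 5×L_3(6.2) + 6×L_4(6.2)
P(6.2) = 7.728000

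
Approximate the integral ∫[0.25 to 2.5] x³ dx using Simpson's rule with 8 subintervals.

f(x) = x³
a = 0.25, b = 2.5, n = 8
h = (b - a)/n = 0.281250

Simpson's rule: (h/3)[f(x₀) + 4f(x₁) + 2f(x₂) + ... + f(xₙ)]

x_0 = 0.2500, f(x_0) = 0.015625, coefficient = 1
x_1 = 0.5312, f(x_1) = 0.149933, coefficient = 4
x_2 = 0.8125, f(x_2) = 0.536377, coefficient = 2
x_3 = 1.0938, f(x_3) = 1.308441, coefficient = 4
x_4 = 1.3750, f(x_4) = 2.599609, coefficient = 2
x_5 = 1.6562, f(x_5) = 4.543365, coefficient = 4
x_6 = 1.9375, f(x_6) = 7.273193, coefficient = 2
x_7 = 2.2188, f(x_7) = 10.922577, coefficient = 4
x_8 = 2.5000, f(x_8) = 15.625000, coefficient = 1

I ≈ (0.281250/3) × 104.156250 = 9.764648
Exact value: 9.764648
Error: 0.000000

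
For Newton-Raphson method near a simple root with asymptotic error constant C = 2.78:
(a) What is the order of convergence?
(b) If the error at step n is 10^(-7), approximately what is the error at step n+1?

(a) Newton-Raphson has quadratic (order 2) convergence near simple roots.
    This means |e_{n+1}| ≈ C|e_n|².

(b) With |e_n| = 10^(-7) and C = 2.78:
    |e_{n+1}| ≈ 2.78 × (10^(-7))² = 2.78 × 10^(-14)

(a) 2 (quadratic); (b) |e_{n+1}| ≈ 2.780e-14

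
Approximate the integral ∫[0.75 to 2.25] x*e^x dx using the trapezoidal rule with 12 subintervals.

f(x) = x*e^x
a = 0.75, b = 2.25, n = 12
h = (b - a)/n = 0.125000

Trapezoidal rule: (h/2)[f(x₀) + 2f(x₁) + 2f(x₂) + ... + f(xₙ)]

x_0 = 0.7500, f(x_0) = 1.587750, coefficient = 1
x_1 = 0.8750, f(x_1) = 2.099016, coefficient = 2
x_2 = 1.0000, f(x_2) = 2.718282, coefficient = 2
x_3 = 1.1250, f(x_3) = 3.465244, coefficient = 2
x_4 = 1.2500, f(x_4) = 4.362929, coefficient = 2
x_5 = 1.3750, f(x_5) = 5.438230, coefficient = 2
x_6 = 1.5000, f(x_6) = 6.722534, coefficient = 2
x_7 = 1.6250, f(x_7) = 8.252431, coefficient = 2
x_8 = 1.7500, f(x_8) = 10.070555, coefficient = 2
x_9 = 1.8750, f(x_9) = 12.226536, coefficient = 2
x_10 = 2.0000, f(x_10) = 14.778112, coefficient = 2
x_11 = 2.1250, f(x_11) = 17.792407, coefficient = 2
x_12 = 2.2500, f(x_12) = 21.347406, coefficient = 1

I ≈ (0.125000/2) × 198.787706 = 12.424232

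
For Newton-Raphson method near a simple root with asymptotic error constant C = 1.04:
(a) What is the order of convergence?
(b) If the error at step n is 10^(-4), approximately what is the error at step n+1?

(a) Newton-Raphson has quadratic (order 2) convergence near simple roots.
    This means |e_{n+1}| ≈ C|e_n|².

(b) With |e_n| = 10^(-4) and C = 1.04:
    |e_{n+1}| ≈ 1.04 × (10^(-4))² = 1.04 × 10^(-8)

(a) 2 (quadratic); (b) |e_{n+1}| ≈ 1.040e-08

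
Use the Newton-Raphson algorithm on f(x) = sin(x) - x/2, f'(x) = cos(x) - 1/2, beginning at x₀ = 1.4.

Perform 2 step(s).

f(x) = sin(x) - x/2
f'(x) = cos(x) - 1/2
x₀ = 1.4

Newton-Raphson formula: x_{n+1} = x_n - f(x_n)/f'(x_n)

Iteration 1:
  f(1.400000) = 0.285450
  f'(1.400000) = -0.330033
  x_1 = 1.400000 - 0.285450/(-0.330033) = 2.264913
Iteration 2:
  f(2.264913) = -0.363838
  f'(2.264913) = -1.139707
  x_2 = 2.264913 - (-0.363838)/(-1.139707) = 1.945675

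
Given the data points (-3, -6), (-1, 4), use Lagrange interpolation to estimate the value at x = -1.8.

Lagrange interpolation formula:
P(x) = Σ yᵢ × Lᵢ(x)
where Lᵢ(x) = Π_{j≠i} (x - xⱼ)/(xᵢ - xⱼ)

L_0(-1.8) = (-1.8 - (-1))/(-3 - (-1)) = 0.400000
L_1(-1.8) = (-1.8 - (-3))/(-1 - (-3)) = 0.600000

P(-1.8) = (-6)×L_0(-1.8) + 4×L_1(-1.8)
P(-1.8) = 0.000000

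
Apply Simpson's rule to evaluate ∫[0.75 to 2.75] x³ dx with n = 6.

f(x) = x³
a = 0.75, b = 2.75, n = 6
h = (b - a)/n = 0.333333

Simpson's rule: (h/3)[f(x₀) + 4f(x₁) + 2f(x₂) + ... + f(xₙ)]

x_0 = 0.7500, f(x_0) = 0.421875, coefficient = 1
x_1 = 1.0833, f(x_1) = 1.271412, coefficient = 4
x_2 = 1.4167, f(x_2) = 2.843171, coefficient = 2
x_3 = 1.7500, f(x_3) = 5.359375, coefficient = 4
x_4 = 2.0833, f(x_4) = 9.042245, coefficient = 2
x_5 = 2.4167, f(x_5) = 14.114005, coefficient = 4
x_6 = 2.7500, f(x_6) = 20.796875, coefficient = 1

I ≈ (0.333333/3) × 127.968750 = 14.218750
Exact value: 14.218750
Error: 0.000000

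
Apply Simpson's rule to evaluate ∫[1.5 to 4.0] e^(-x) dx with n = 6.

f(x) = e^(-x)
a = 1.5, b = 4.0, n = 6
h = (b - a)/n = 0.416667

Simpson's rule: (h/3)[f(x₀) + 4f(x₁) + 2f(x₂) + ... + f(xₙ)]

x_0 = 1.5000, f(x_0) = 0.223130, coefficient = 1
x_1 = 1.9167, f(x_1) = 0.147096, coefficient = 4
x_2 = 2.3333, f(x_2) = 0.096972, coefficient = 2
x_3 = 2.7500, f(x_3) = 0.063928, coefficient = 4
x_4 = 3.1667, f(x_4) = 0.042144, coefficient = 2
x_5 = 3.5833, f(x_5) = 0.027783, coefficient = 4
x_6 = 4.0000, f(x_6) = 0.018316, coefficient = 1

I ≈ (0.416667/3) × 1.474906 = 0.204848
Exact value: 0.204815
Error: 0.000034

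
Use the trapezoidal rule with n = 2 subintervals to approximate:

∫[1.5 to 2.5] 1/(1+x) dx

f(x) = 1/(1+x)
a = 1.5, b = 2.5, n = 2
h = (b - a)/n = 0.500000

Trapezoidal rule: (h/2)[f(x₀) + 2f(x₁) + 2f(x₂) + ... + f(xₙ)]

x_0 = 1.5000, f(x_0) = 0.400000, coefficient = 1
x_1 = 2.0000, f(x_1) = 0.333333, coefficient = 2
x_2 = 2.5000, f(x_2) = 0.285714, coefficient = 1

I ≈ (0.500000/2) × 1.352381 = 0.338095
Exact value: 0.336472
Error: 0.001623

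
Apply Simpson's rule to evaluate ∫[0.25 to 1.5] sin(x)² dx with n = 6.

f(x) = sin(x)²
a = 0.25, b = 1.5, n = 6
h = (b - a)/n = 0.208333

Simpson's rule: (h/3)[f(x₀) + 4f(x₁) + 2f(x₂) + ... + f(xₙ)]

x_0 = 0.2500, f(x_0) = 0.061209, coefficient = 1
x_1 = 0.4583, f(x_1) = 0.195766, coefficient = 4
x_2 = 0.6667, f(x_2) = 0.382381, coefficient = 2
x_3 = 0.8750, f(x_3) = 0.589123, coefficient = 4
x_4 = 1.0833, f(x_4) = 0.780615, coefficient = 2
x_5 = 1.2917, f(x_5) = 0.924089, coefficient = 4
x_6 = 1.5000, f(x_6) = 0.994996, coefficient = 1

I ≈ (0.208333/3) × 10.218108 = 0.709591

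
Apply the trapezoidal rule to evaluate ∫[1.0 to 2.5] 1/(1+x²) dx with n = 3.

f(x) = 1/(1+x²)
a = 1.0, b = 2.5, n = 3
h = (b - a)/n = 0.500000

Trapezoidal rule: (h/2)[f(x₀) + 2f(x₁) + 2f(x₂) + ... + f(xₙ)]

x_0 = 1.0000, f(x_0) = 0.500000, coefficient = 1
x_1 = 1.5000, f(x_1) = 0.307692, coefficient = 2
x_2 = 2.0000, f(x_2) = 0.200000, coefficient = 2
x_3 = 2.5000, f(x_3) = 0.137931, coefficient = 1

I ≈ (0.500000/2) × 1.653316 = 0.413329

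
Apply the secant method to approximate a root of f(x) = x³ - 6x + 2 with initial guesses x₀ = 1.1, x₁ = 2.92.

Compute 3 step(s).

f(x) = x³ - 6x + 2
x₀ = 1.1, x₁ = 2.92

Secant formula: x_{n+1} = x_n - f(x_n)(x_n - x_{n-1})/(f(x_n) - f(x_{n-1}))

Iteration 1:
  f(1.100000) = -3.269000
  f(2.920000) = 9.377088
  x_2 = 2.920000 - 9.377088×(2.920000 - 1.100000)/(9.377088 - (-3.269000))
       = 1.570468
Iteration 2:
  f(2.920000) = 9.377088
  f(1.570468) = -3.549453
  x_3 = 1.570468 - (-3.549453)×(1.570468 - 2.920000)/(-3.549453 - 9.377088)
       = 1.941031
Iteration 3:
  f(1.570468) = -3.549453
  f(1.941031) = -2.333154
  x_4 = 1.941031 - (-2.333154)×(1.941031 - 1.570468)/(-2.333154 - (-3.549453))
       = 2.651860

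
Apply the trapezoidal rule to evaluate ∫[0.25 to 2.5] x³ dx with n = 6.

f(x) = x³
a = 0.25, b = 2.5, n = 6
h = (b - a)/n = 0.375000

Trapezoidal rule: (h/2)[f(x₀) + 2f(x₁) + 2f(x₂) + ... + f(xₙ)]

x_0 = 0.2500, f(x_0) = 0.015625, coefficient = 1
x_1 = 0.6250, f(x_1) = 0.244141, coefficient = 2
x_2 = 1.0000, f(x_2) = 1.000000, coefficient = 2
x_3 = 1.3750, f(x_3) = 2.599609, coefficient = 2
x_4 = 1.7500, f(x_4) = 5.359375, coefficient = 2
x_5 = 2.1250, f(x_5) = 9.595703, coefficient = 2
x_6 = 2.5000, f(x_6) = 15.625000, coefficient = 1

I ≈ (0.375000/2) × 53.238281 = 9.982178
Exact value: 9.764648
Error: 0.217529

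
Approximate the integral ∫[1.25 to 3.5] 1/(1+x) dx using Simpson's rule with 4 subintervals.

f(x) = 1/(1+x)
a = 1.25, b = 3.5, n = 4
h = (b - a)/n = 0.562500

Simpson's rule: (h/3)[f(x₀) + 4f(x₁) + 2f(x₂) + ... + f(xₙ)]

x_0 = 1.2500, f(x_0) = 0.444444, coefficient = 1
x_1 = 1.8125, f(x_1) = 0.355556, coefficient = 4
x_2 = 2.3750, f(x_2) = 0.296296, coefficient = 2
x_3 = 2.9375, f(x_3) = 0.253968, coefficient = 4
x_4 = 3.5000, f(x_4) = 0.222222, coefficient = 1

I ≈ (0.562500/3) × 3.697354 = 0.693254
Exact value: 0.693147
Error: 0.000107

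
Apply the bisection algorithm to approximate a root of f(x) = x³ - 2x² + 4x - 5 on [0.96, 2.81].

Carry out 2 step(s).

f(x) = x³ - 2x² + 4x - 5
Initial interval: [0.96, 2.81]

Iteration 1:
  c_1 = (0.960000 + 2.810000)/2 = 1.885000
  f(c_1) = f(1.885000) = 2.131379
  f(a) × f(c) < 0, new interval: [0.960000, 1.885000]
Iteration 2:
  c_2 = (0.960000 + 1.885000)/2 = 1.422500
  f(c_2) = f(1.422500) = -0.478575
  f(a) × f(c) ≥ 0, new interval: [1.422500, 1.885000]

After 2 iteration(s), the approximation is c_2 = 1.422500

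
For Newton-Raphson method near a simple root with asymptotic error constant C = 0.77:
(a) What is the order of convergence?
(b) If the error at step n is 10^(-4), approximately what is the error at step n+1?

(a) Newton-Raphson has quadratic (order 2) convergence near simple roots.
    This means |e_{n+1}| ≈ C|e_n|².

(b) With |e_n| = 10^(-4) and C = 0.77:
    |e_{n+1}| ≈ 0.77 × (10^(-4))² = 0.77 × 10^(-8)

(a) 2 (quadratic); (b) |e_{n+1}| ≈ 7.700e-09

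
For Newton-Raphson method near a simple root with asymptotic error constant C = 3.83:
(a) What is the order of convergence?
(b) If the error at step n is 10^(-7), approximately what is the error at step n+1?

(a) Newton-Raphson has quadratic (order 2) convergence near simple roots.
    This means |e_{n+1}| ≈ C|e_n|².

(b) With |e_n| = 10^(-7) and C = 3.83:
    |e_{n+1}| ≈ 3.83 × (10^(-7))² = 3.83 × 10^(-14)

(a) 2 (quadratic); (b) |e_{n+1}| ≈ 3.830e-14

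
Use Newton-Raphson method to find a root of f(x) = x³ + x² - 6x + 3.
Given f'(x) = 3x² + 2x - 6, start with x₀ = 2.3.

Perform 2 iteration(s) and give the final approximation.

f(x) = x³ + x² - 6x + 3
f'(x) = 3x² + 2x - 6
x₀ = 2.3

Newton-Raphson formula: x_{n+1} = x_n - f(x_n)/f'(x_n)

Iteration 1:
  f(2.300000) = 6.657000
  f'(2.300000) = 14.470000
  x_1 = 2.300000 - 6.657000/14.470000 = 1.839945
Iteration 2:
  f(1.839945) = 1.574671
  f'(1.839945) = 7.836079
  x_2 = 1.839945 - 1.574671/7.836079 = 1.638993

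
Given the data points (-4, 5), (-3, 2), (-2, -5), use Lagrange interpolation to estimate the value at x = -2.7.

Lagrange interpolation formula:
P(x) = Σ yᵢ × Lᵢ(x)
where Lᵢ(x) = Π_{j≠i} (x - xⱼ)/(xᵢ - xⱼ)

L_0(-2.7) = (-2.7 - (-3))/(-4 - (-3)) × (-2.7 - (-2))/(-4 - (-2)) = -0.105000
L_1(-2.7) = (-2.7 - (-4))/(-3 - (-4)) × (-2.7 - (-2))/(-3 - (-2)) = 0.910000
L_2(-2.7) = (-2.7 - (-4))/(-2 - (-4)) × (-2.7 - (-3))/(-2 - (-3)) = 0.195000

P(-2.7) = 5×L_0(-2.7) + 2×L_1(-2.7) + (-5)×L_2(-2.7)
P(-2.7) = 0.320000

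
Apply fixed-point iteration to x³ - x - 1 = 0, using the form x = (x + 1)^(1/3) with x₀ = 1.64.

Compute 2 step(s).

Equation: x³ - x - 1 = 0
Fixed-point form: x = (x + 1)^(1/3)
x₀ = 1.64

x_1 = g(1.640000) = 1.382085
x_2 = g(1.382085) = 1.335526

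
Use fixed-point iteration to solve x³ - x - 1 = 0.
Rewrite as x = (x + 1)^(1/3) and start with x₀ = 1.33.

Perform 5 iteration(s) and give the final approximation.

Equation: x³ - x - 1 = 0
Fixed-point form: x = (x + 1)^(1/3)
x₀ = 1.33

x_1 = g(1.330000) = 1.325721
x_2 = g(1.325721) = 1.324908
x_3 = g(1.324908) = 1.324754
x_4 = g(1.324754) = 1.324725
x_5 = g(1.324725) = 1.324719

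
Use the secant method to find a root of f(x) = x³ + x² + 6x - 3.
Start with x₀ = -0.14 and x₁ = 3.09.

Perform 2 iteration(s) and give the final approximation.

f(x) = x³ + x² + 6x - 3
x₀ = -0.14, x₁ = 3.09

Secant formula: x_{n+1} = x_n - f(x_n)(x_n - x_{n-1})/(f(x_n) - f(x_{n-1}))

Iteration 1:
  f(-0.140000) = -3.823144
  f(3.090000) = 54.591729
  x_2 = 3.090000 - 54.591729×(3.090000 - (-0.140000))/(54.591729 - (-3.823144))
       = 0.071397
Iteration 2:
  f(3.090000) = 54.591729
  f(0.071397) = -2.566154
  x_3 = 0.071397 - (-2.566154)×(0.071397 - 3.090000)/(-2.566154 - 54.591729)
       = 0.206920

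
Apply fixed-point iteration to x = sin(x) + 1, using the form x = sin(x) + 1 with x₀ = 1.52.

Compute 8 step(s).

Equation: x = sin(x) + 1
Fixed-point form: x = sin(x) + 1
x₀ = 1.52

x_1 = g(1.520000) = 1.998710
x_2 = g(1.998710) = 1.909833
x_3 = g(1.909833) = 1.943075
x_4 = g(1.943075) = 1.931501
x_5 = g(1.931501) = 1.935648
x_6 = g(1.935648) = 1.934177
x_7 = g(1.934177) = 1.934701
x_8 = g(1.934701) = 1.934514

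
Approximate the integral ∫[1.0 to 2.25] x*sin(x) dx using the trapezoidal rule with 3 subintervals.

f(x) = x*sin(x)
a = 1.0, b = 2.25, n = 3
h = (b - a)/n = 0.416667

Trapezoidal rule: (h/2)[f(x₀) + 2f(x₁) + 2f(x₂) + ... + f(xₙ)]

x_0 = 1.0000, f(x_0) = 0.841471, coefficient = 1
x_1 = 1.4167, f(x_1) = 1.399873, coefficient = 2
x_2 = 1.8333, f(x_2) = 1.770514, coefficient = 2
x_3 = 2.2500, f(x_3) = 1.750665, coefficient = 1

I ≈ (0.416667/2) × 8.932908 = 1.861023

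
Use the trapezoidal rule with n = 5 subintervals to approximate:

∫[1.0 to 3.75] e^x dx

f(x) = e^x
a = 1.0, b = 3.75, n = 5
h = (b - a)/n = 0.550000

Trapezoidal rule: (h/2)[f(x₀) + 2f(x₁) + 2f(x₂) + ... + f(xₙ)]

x_0 = 1.0000, f(x_0) = 2.718282, coefficient = 1
x_1 = 1.5500, f(x_1) = 4.711470, coefficient = 2
x_2 = 2.1000, f(x_2) = 8.166170, coefficient = 2
x_3 = 2.6500, f(x_3) = 14.154039, coefficient = 2
x_4 = 3.2000, f(x_4) = 24.532530, coefficient = 2
x_5 = 3.7500, f(x_5) = 42.521082, coefficient = 1

I ≈ (0.550000/2) × 148.367782 = 40.801140
Exact value: 39.802800
Error: 0.998340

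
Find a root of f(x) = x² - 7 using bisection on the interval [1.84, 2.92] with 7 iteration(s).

f(x) = x² - 7
Initial interval: [1.84, 2.92]

Iteration 1:
  c_1 = (1.840000 + 2.920000)/2 = 2.380000
  f(c_1) = f(2.380000) = -1.335600
  f(a) × f(c) ≥ 0, new interval: [2.380000, 2.920000]
Iteration 2:
  c_2 = (2.380000 + 2.920000)/2 = 2.650000
  f(c_2) = f(2.650000) = 0.022500
  f(a) × f(c) < 0, new interval: [2.380000, 2.650000]
Iteration 3:
  c_3 = (2.380000 + 2.650000)/2 = 2.515000
  f(c_3) = f(2.515000) = -0.674775
  f(a) × f(c) ≥ 0, new interval: [2.515000, 2.650000]
Iteration 4:
  c_4 = (2.515000 + 2.650000)/2 = 2.582500
  f(c_4) = f(2.582500) = -0.330694
  f(a) × f(c) ≥ 0, new interval: [2.582500, 2.650000]
Iteration 5:
  c_5 = (2.582500 + 2.650000)/2 = 2.616250
  f(c_5) = f(2.616250) = -0.155236
  f(a) × f(c) ≥ 0, new interval: [2.616250, 2.650000]
Iteration 6:
  c_6 = (2.616250 + 2.650000)/2 = 2.633125
  f(c_6) = f(2.633125) = -0.066653
  f(a) × f(c) ≥ 0, new interval: [2.633125, 2.650000]
Iteration 7:
  c_7 = (2.633125 + 2.650000)/2 = 2.641563
  f(c_7) = f(2.641563) = -0.022148
  f(a) × f(c) ≥ 0, new interval: [2.641563, 2.650000]

After 7 iteration(s), the approximation is c_7 = 2.641563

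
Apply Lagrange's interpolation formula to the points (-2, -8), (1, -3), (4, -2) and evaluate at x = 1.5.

Lagrange interpolation formula:
P(x) = Σ yᵢ × Lᵢ(x)
where Lᵢ(x) = Π_{j≠i} (x - xⱼ)/(xᵢ - xⱼ)

L_0(1.5) = (1.5 - 1)/(-2 - 1) × (1.5 - 4)/(-2 - 4) = -0.069444
L_1(1.5) = (1.5 - (-2))/(1 - (-2)) × (1.5 - 4)/(1 - 4) = 0.972222
L_2(1.5) = (1.5 - (-2))/(4 - (-2)) × (1.5 - 1)/(4 - 1) = 0.097222

P(1.5) = (-8)×L_0(1.5) + (-3)×L_1(1.5) + (-2)×L_2(1.5)
P(1.5) = -2.555556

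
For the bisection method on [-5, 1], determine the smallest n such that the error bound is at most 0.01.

We need (b-a)/2^n ≤ 0.01
(1 - (-5))/2^n ≤ 0.01
6/2^n ≤ 0.01
2^n ≥ 600
n ≥ log₂(600) = 9.23
n ≥ 10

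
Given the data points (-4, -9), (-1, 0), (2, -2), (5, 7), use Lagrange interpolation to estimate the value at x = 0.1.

Lagrange interpolation formula:
P(x) = Σ yᵢ × Lᵢ(x)
where Lᵢ(x) = Π_{j≠i} (x - xⱼ)/(xᵢ - xⱼ)

L_0(0.1) = (0.1 - (-1))/(-4 - (-1)) × (0.1 - 2)/(-4 - 2) × (0.1 - 5)/(-4 - 5) = -0.063216
L_1(0.1) = (0.1 - (-4))/(-1 - (-4)) × (0.1 - 2)/(-1 - 2) × (0.1 - 5)/(-1 - 5) = 0.706870
L_2(0.1) = (0.1 - (-4))/(2 - (-4)) × (0.1 - (-1))/(2 - (-1)) × (0.1 - 5)/(2 - 5) = 0.409241
L_3(0.1) = (0.1 - (-4))/(5 - (-4)) × (0.1 - (-1))/(5 - (-1)) × (0.1 - 2)/(5 - 2) = -0.052895

P(0.1) = (-9)×L_0(0.1) + 0×L_1(0.1) + (-2)×L_2(0.1) + 7×L_3(0.1)
P(0.1) = -0.619802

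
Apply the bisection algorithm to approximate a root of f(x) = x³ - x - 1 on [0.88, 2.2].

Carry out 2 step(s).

f(x) = x³ - x - 1
Initial interval: [0.88, 2.2]

Iteration 1:
  c_1 = (0.880000 + 2.200000)/2 = 1.540000
  f(c_1) = f(1.540000) = 1.112264
  f(a) × f(c) < 0, new interval: [0.880000, 1.540000]
Iteration 2:
  c_2 = (0.880000 + 1.540000)/2 = 1.210000
  f(c_2) = f(1.210000) = -0.438439
  f(a) × f(c) ≥ 0, new interval: [1.210000, 1.540000]

After 2 iteration(s), the approximation is c_2 = 1.210000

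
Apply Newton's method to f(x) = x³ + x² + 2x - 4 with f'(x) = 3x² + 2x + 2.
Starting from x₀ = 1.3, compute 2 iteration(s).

f(x) = x³ + x² + 2x - 4
f'(x) = 3x² + 2x + 2
x₀ = 1.3

Newton-Raphson formula: x_{n+1} = x_n - f(x_n)/f'(x_n)

Iteration 1:
  f(1.300000) = 2.487000
  f'(1.300000) = 9.670000
  x_1 = 1.300000 - 2.487000/9.670000 = 1.042813
Iteration 2:
  f(1.042813) = 0.307100
  f'(1.042813) = 7.348001
  x_2 = 1.042813 - 0.307100/7.348001 = 1.001019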